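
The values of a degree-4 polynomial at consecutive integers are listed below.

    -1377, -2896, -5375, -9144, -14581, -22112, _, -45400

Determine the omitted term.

Using the first 6 terms:
First differences: -1519  -2479  -3769  -5437  -7531
Second differences: -960  -1290  -1668  -2094
Third differences: -330  -378  -426
Fourth differences: -48  -48
Constant fourth difference = -48.
Extend forward: -426 − 48 = -474;  -2094 − 474 = -2568;  -7531 − 2568 = -10099;  -22112 − 10099 = -32211

-32211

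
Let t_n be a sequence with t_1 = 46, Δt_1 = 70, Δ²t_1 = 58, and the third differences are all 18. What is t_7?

1696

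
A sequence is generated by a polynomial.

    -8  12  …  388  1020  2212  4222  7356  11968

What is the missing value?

106

Using the last 6 terms:
Δ: 632, 1192, 2010, 3134, 4612
Δ²: 560, 818, 1124, 1478
Δ³: 258, 306, 354
Δ⁴: 48, 48
Constant fourth difference = 48.
Extend backward: 258 − 48 = 210;  560 − 210 = 350;  632 − 350 = 282;  388 − 282 = 106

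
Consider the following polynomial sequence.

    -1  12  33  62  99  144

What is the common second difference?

Δ: 13, 21, 29, 37, 45
Δ²: 8, 8, 8, 8

8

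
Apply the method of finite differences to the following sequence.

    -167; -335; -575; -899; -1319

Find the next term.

Δ: -168 , -240 , -324 , -420
Δ²: -72 , -84 , -96
Δ³: -12 , -12
Third differences constant at -12.
-96 − 12 = -108;  -420 − 108 = -528;  -1319 − 528 = -1847

-1847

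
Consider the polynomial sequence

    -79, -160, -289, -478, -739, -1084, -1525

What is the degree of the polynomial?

3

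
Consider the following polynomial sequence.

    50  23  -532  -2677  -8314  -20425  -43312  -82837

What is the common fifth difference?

-240

Δ: -27, -555, -2145, -5637, -12111, -22887, -39525
Δ²: -528, -1590, -3492, -6474, -10776, -16638
Δ³: -1062, -1902, -2982, -4302, -5862
Δ⁴: -840, -1080, -1320, -1560
Δ⁵: -240, -240, -240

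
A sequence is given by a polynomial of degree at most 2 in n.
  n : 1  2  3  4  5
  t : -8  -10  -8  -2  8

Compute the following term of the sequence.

22

First differences: -2 , 2 , 6 , 10
Second differences: 4 , 4 , 4
Constant second difference = 4, so extend:
10 + 4 = 14;  8 + 14 = 22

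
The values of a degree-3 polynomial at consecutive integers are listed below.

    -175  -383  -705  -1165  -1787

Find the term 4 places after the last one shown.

-6375

First differences: -208, -322, -460, -622
Second differences: -114, -138, -162
Third differences: -24, -24
Constant third difference = -24, so extend:
-162 − 24 = -186;  -622 − 186 = -808;  -1787 − 808 = -2595
-186 − 24 = -210;  -808 − 210 = -1018;  -2595 − 1018 = -3613
-210 − 24 = -234;  -1018 − 234 = -1252;  -3613 − 1252 = -4865
-234 − 24 = -258;  -1252 − 258 = -1510;  -4865 − 1510 = -6375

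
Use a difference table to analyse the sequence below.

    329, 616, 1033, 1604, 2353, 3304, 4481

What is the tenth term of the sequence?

D1: 287, 417, 571, 749, 951, 1177
D2: 130, 154, 178, 202, 226
D3: 24, 24, 24, 24
The third differences are constant (24).
226 + 24 = 250;  1177 + 250 = 1427;  4481 + 1427 = 5908
250 + 24 = 274;  1427 + 274 = 1701;  5908 + 1701 = 7609
274 + 24 = 298;  1701 + 298 = 1999;  7609 + 1999 = 9608

9608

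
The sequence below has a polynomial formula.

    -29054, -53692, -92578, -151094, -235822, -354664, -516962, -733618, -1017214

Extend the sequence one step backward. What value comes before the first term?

First differences: -24638  -38886  -58516  -84728  -118842  -162298  -216656  -283596
Second differences: -14248  -19630  -26212  -34114  -43456  -54358  -66940
Third differences: -5382  -6582  -7902  -9342  -10902  -12582
Fourth differences: -1200  -1320  -1440  -1560  -1680
Fifth differences: -120  -120  -120  -120
The fifth differences are constant at -120.
Work back: -1200 + 120 = -1080;  -5382 + 1080 = -4302;  -14248 + 4302 = -9946;  -24638 + 9946 = -14692;  -29054 + 14692 = -14362

-14362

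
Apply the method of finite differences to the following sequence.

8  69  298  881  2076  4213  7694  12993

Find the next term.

Δ: 61, 229, 583, 1195, 2137, 3481, 5299
Δ²: 168, 354, 612, 942, 1344, 1818
Δ³: 186, 258, 330, 402, 474
Δ⁴: 72, 72, 72, 72
Fourth differences constant at 72.
474 + 72 = 546;  1818 + 546 = 2364;  5299 + 2364 = 7663;  12993 + 7663 = 20656

20656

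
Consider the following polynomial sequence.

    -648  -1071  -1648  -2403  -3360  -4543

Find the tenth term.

-12015

First differences: -423, -577, -755, -957, -1183
Second differences: -154, -178, -202, -226
Third differences: -24, -24, -24
The third differences are constant (-24).
-226 − 24 = -250;  -1183 − 250 = -1433;  -4543 − 1433 = -5976
-250 − 24 = -274;  -1433 − 274 = -1707;  -5976 − 1707 = -7683
-274 − 24 = -298;  -1707 − 298 = -2005;  -7683 − 2005 = -9688
-298 − 24 = -322;  -2005 − 322 = -2327;  -9688 − 2327 = -12015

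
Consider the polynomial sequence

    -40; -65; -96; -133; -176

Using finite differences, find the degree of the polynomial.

2

First differences: -25, -31, -37, -43
Second differences: -6, -6, -6
The second differences are constant, so the polynomial has degree 2.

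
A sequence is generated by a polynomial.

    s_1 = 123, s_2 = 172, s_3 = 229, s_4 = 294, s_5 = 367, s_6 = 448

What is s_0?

82

D1: 49, 57, 65, 73, 81
D2: 8, 8, 8, 8
The second differences are constant at 8.
Work back: 49 − 8 = 41;  123 − 41 = 82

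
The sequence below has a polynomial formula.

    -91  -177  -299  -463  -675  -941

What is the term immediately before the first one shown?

D1: -86  -122  -164  -212  -266
D2: -36  -42  -48  -54
D3: -6  -6  -6
The third differences are constant at -6.
Work back: -36 + 6 = -30;  -86 + 30 = -56;  -91 + 56 = -35

-35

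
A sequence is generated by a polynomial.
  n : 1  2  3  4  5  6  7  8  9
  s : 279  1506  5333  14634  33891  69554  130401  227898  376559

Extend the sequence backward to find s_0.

26

First differences: 1227, 3827, 9301, 19257, 35663, 60847, 97497, 148661
Second differences: 2600, 5474, 9956, 16406, 25184, 36650, 51164
Third differences: 2874, 4482, 6450, 8778, 11466, 14514
Fourth differences: 1608, 1968, 2328, 2688, 3048
Fifth differences: 360, 360, 360, 360
The fifth differences are constant at 360.
Work back: 1608 − 360 = 1248;  2874 − 1248 = 1626;  2600 − 1626 = 974;  1227 − 974 = 253;  279 − 253 = 26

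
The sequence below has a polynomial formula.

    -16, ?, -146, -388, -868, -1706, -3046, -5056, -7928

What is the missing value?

-46

Using the last 7 terms:
First differences: -242  -480  -838  -1340  -2010  -2872
Second differences: -238  -358  -502  -670  -862
Third differences: -120  -144  -168  -192
Fourth differences: -24  -24  -24
Constant fourth difference = -24.
Extend backward: -120 + 24 = -96;  -238 + 96 = -142;  -242 + 142 = -100;  -146 + 100 = -46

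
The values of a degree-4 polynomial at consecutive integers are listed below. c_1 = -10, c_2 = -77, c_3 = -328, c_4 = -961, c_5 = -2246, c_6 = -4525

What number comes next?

-8212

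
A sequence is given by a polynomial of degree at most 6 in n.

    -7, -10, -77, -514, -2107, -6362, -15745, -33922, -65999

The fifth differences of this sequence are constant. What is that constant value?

D1: -3, -67, -437, -1593, -4255, -9383, -18177, -32077
D2: -64, -370, -1156, -2662, -5128, -8794, -13900
D3: -306, -786, -1506, -2466, -3666, -5106
D4: -480, -720, -960, -1200, -1440
D5: -240, -240, -240, -240

-240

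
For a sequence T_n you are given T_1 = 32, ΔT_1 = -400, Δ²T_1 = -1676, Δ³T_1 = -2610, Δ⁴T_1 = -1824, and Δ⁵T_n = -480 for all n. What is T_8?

-203234

Build the table forward from the leading diagonal:
Δ⁵: -480, -480, -480, -480, -480, -480, -480, -480
Δ⁴: -1824, -2304, -2784, -3264, -3744, -4224, -4704, -5184
Δ³: -2610, -4434, -6738, -9522, -12786, -16530, -20754, -25458
Δ²: -1676, -4286, -8720, -15458, -24980, -37766, -54296, -75050
Δ: -400, -2076, -6362, -15082, -30540, -55520, -93286, -147582
T: 32, -368, -2444, -8806, -23888, -54428, -109948, -203234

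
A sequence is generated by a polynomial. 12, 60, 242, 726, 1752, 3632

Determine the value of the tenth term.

First differences: 48  182  484  1026  1880
Second differences: 134  302  542  854
Third differences: 168  240  312
Fourth differences: 72  72
Constant fourth difference = 72, so extend:
312 + 72 = 384;  854 + 384 = 1238;  1880 + 1238 = 3118;  3632 + 3118 = 6750
384 + 72 = 456;  1238 + 456 = 1694;  3118 + 1694 = 4812;  6750 + 4812 = 11562
456 + 72 = 528;  1694 + 528 = 2222;  4812 + 2222 = 7034;  11562 + 7034 = 18596
528 + 72 = 600;  2222 + 600 = 2822;  7034 + 2822 = 9856;  18596 + 9856 = 28452

28452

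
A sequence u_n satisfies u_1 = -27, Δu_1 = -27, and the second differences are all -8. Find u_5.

-183

Build the table forward from the leading diagonal:
Δ²: -8  -8  -8  -8  -8
Δ: -27  -35  -43  -51  -59
u: -27  -54  -89  -132  -183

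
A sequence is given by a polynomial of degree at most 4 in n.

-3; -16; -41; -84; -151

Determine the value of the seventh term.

-13  -25  -43  -67
-12  -18  -24
-6  -6
Constant third difference = -6, so extend:
-24 − 6 = -30;  -67 − 30 = -97;  -151 − 97 = -248
-30 − 6 = -36;  -97 − 36 = -133;  -248 − 133 = -381

-381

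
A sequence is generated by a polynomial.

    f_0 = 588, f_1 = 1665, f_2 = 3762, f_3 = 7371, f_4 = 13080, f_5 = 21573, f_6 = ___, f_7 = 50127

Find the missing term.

Using the first 6 terms:
Δ: 1077, 2097, 3609, 5709, 8493
Δ²: 1020, 1512, 2100, 2784
Δ³: 492, 588, 684
Δ⁴: 96, 96
Constant fourth difference = 96.
Extend forward: 684 + 96 = 780;  2784 + 780 = 3564;  8493 + 3564 = 12057;  21573 + 12057 = 33630

33630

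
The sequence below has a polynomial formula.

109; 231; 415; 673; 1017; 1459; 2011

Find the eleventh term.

Δ: 122  184  258  344  442  552
Δ²: 62  74  86  98  110
Δ³: 12  12  12  12
Third differences constant at 12.
110 + 12 = 122;  552 + 122 = 674;  2011 + 674 = 2685
122 + 12 = 134;  674 + 134 = 808;  2685 + 808 = 3493
134 + 12 = 146;  808 + 146 = 954;  3493 + 954 = 4447
146 + 12 = 158;  954 + 158 = 1112;  4447 + 1112 = 5559

5559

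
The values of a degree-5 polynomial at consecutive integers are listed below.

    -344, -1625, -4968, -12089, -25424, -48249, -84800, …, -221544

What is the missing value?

Using the first 7 terms:
-1281  -3343  -7121  -13335  -22825  -36551
-2062  -3778  -6214  -9490  -13726
-1716  -2436  -3276  -4236
-720  -840  -960
-120  -120
Constant fifth difference = -120.
Extend forward: -960 − 120 = -1080;  -4236 − 1080 = -5316;  -13726 − 5316 = -19042;  -36551 − 19042 = -55593;  -84800 − 55593 = -140393

-140393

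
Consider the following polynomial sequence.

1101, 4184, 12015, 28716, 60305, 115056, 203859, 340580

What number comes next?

First differences: 3083, 7831, 16701, 31589, 54751, 88803, 136721
Second differences: 4748, 8870, 14888, 23162, 34052, 47918
Third differences: 4122, 6018, 8274, 10890, 13866
Fourth differences: 1896, 2256, 2616, 2976
Fifth differences: 360, 360, 360
Fifth differences constant at 360.
2976 + 360 = 3336;  13866 + 3336 = 17202;  47918 + 17202 = 65120;  136721 + 65120 = 201841;  340580 + 201841 = 542421

542421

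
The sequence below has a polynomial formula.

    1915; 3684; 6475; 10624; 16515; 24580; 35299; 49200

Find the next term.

66859

First differences: 1769, 2791, 4149, 5891, 8065, 10719, 13901
Second differences: 1022, 1358, 1742, 2174, 2654, 3182
Third differences: 336, 384, 432, 480, 528
Fourth differences: 48, 48, 48, 48
Fourth differences constant at 48.
528 + 48 = 576;  3182 + 576 = 3758;  13901 + 3758 = 17659;  49200 + 17659 = 66859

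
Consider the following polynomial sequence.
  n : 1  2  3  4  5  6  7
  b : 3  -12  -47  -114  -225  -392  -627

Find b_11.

D1: -15 , -35 , -67 , -111 , -167 , -235
D2: -20 , -32 , -44 , -56 , -68
D3: -12 , -12 , -12 , -12
The third differences are constant (-12).
-68 − 12 = -80;  -235 − 80 = -315;  -627 − 315 = -942
-80 − 12 = -92;  -315 − 92 = -407;  -942 − 407 = -1349
-92 − 12 = -104;  -407 − 104 = -511;  -1349 − 511 = -1860
-104 − 12 = -116;  -511 − 116 = -627;  -1860 − 627 = -2487

-2487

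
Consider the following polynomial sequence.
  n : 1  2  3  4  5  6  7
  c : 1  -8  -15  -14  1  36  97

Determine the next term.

-9, -7, 1, 15, 35, 61
2, 8, 14, 20, 26
6, 6, 6, 6
Third differences constant at 6.
26 + 6 = 32;  61 + 32 = 93;  97 + 93 = 190

190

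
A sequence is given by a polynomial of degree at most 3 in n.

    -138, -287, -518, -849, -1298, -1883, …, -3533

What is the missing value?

Using the first 6 terms:
Δ: -149, -231, -331, -449, -585
Δ²: -82, -100, -118, -136
Δ³: -18, -18, -18
Constant third difference = -18.
Extend forward: -136 − 18 = -154;  -585 − 154 = -739;  -1883 − 739 = -2622

-2622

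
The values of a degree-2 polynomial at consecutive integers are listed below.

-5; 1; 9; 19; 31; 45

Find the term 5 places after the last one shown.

6, 8, 10, 12, 14
2, 2, 2, 2
The second differences are constant (2).
14 + 2 = 16;  45 + 16 = 61
16 + 2 = 18;  61 + 18 = 79
18 + 2 = 20;  79 + 20 = 99
20 + 2 = 22;  99 + 22 = 121
22 + 2 = 24;  121 + 24 = 145

145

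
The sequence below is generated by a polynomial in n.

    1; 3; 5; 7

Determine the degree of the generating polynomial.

2, 2, 2
The first differences are constant, so the polynomial has degree 1.

1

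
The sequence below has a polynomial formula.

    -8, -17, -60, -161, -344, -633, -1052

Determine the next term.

-1625

Δ: -9 , -43 , -101 , -183 , -289 , -419
Δ²: -34 , -58 , -82 , -106 , -130
Δ³: -24 , -24 , -24 , -24
Third differences constant at -24.
-130 − 24 = -154;  -419 − 154 = -573;  -1052 − 573 = -1625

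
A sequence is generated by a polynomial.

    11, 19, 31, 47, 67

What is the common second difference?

D1: 8, 12, 16, 20
D2: 4, 4, 4

4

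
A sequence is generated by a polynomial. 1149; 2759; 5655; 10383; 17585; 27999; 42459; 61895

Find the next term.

D1: 1610  2896  4728  7202  10414  14460  19436
D2: 1286  1832  2474  3212  4046  4976
D3: 546  642  738  834  930
D4: 96  96  96  96
The fourth differences are constant (96).
930 + 96 = 1026;  4976 + 1026 = 6002;  19436 + 6002 = 25438;  61895 + 25438 = 87333

87333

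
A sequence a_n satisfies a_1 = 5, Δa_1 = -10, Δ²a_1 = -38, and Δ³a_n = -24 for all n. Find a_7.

-1105

Build the table forward from the leading diagonal:
Δ³: -24, -24, -24, -24, -24, -24, -24
Δ²: -38, -62, -86, -110, -134, -158, -182
Δ: -10, -48, -110, -196, -306, -440, -598
a: 5, -5, -53, -163, -359, -665, -1105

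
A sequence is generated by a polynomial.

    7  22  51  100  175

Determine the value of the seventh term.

427

Δ: 15, 29, 49, 75
Δ²: 14, 20, 26
Δ³: 6, 6
Constant third difference = 6, so extend:
26 + 6 = 32;  75 + 32 = 107;  175 + 107 = 282
32 + 6 = 38;  107 + 38 = 145;  282 + 145 = 427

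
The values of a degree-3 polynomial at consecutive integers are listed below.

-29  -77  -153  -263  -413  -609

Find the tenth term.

D1: -48, -76, -110, -150, -196
D2: -28, -34, -40, -46
D3: -6, -6, -6
Third differences constant at -6.
-46 − 6 = -52;  -196 − 52 = -248;  -609 − 248 = -857
-52 − 6 = -58;  -248 − 58 = -306;  -857 − 306 = -1163
-58 − 6 = -64;  -306 − 64 = -370;  -1163 − 370 = -1533
-64 − 6 = -70;  -370 − 70 = -440;  -1533 − 440 = -1973

-1973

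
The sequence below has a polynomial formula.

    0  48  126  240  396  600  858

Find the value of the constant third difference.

6

D1: 48, 78, 114, 156, 204, 258
D2: 30, 36, 42, 48, 54
D3: 6, 6, 6, 6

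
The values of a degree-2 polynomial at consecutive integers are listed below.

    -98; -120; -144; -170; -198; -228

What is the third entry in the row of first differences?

-26

D1: -22, -24, -26, -28, -30
D2: -2, -2, -2, -2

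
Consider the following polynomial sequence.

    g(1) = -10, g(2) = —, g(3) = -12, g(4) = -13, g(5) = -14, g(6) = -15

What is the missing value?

-11

Using the last 4 terms:
First differences: -1, -1, -1
Constant first difference = -1.
Extend backward: -12 + 1 = -11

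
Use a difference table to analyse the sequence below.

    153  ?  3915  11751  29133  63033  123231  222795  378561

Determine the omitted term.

981

Using the last 7 terms:
7836  17382  33900  60198  99564  155766
9546  16518  26298  39366  56202
6972  9780  13068  16836
2808  3288  3768
480  480
Constant fifth difference = 480.
Extend backward: 2808 − 480 = 2328;  6972 − 2328 = 4644;  9546 − 4644 = 4902;  7836 − 4902 = 2934;  3915 − 2934 = 981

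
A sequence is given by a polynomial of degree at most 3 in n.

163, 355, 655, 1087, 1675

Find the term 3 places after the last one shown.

First differences: 192, 300, 432, 588
Second differences: 108, 132, 156
Third differences: 24, 24
Constant third difference = 24, so extend:
156 + 24 = 180;  588 + 180 = 768;  1675 + 768 = 2443
180 + 24 = 204;  768 + 204 = 972;  2443 + 972 = 3415
204 + 24 = 228;  972 + 228 = 1200;  3415 + 1200 = 4615

4615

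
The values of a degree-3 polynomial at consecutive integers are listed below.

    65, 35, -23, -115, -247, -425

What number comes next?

Δ: -30  -58  -92  -132  -178
Δ²: -28  -34  -40  -46
Δ³: -6  -6  -6
Constant third difference = -6, so extend:
-46 − 6 = -52;  -178 − 52 = -230;  -425 − 230 = -655

-655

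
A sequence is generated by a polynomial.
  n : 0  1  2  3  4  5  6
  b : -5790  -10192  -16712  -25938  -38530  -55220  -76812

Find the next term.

-104182

D1: -4402 , -6520 , -9226 , -12592 , -16690 , -21592
D2: -2118 , -2706 , -3366 , -4098 , -4902
D3: -588 , -660 , -732 , -804
D4: -72 , -72 , -72
Constant fourth difference = -72, so extend:
-804 − 72 = -876;  -4902 − 876 = -5778;  -21592 − 5778 = -27370;  -76812 − 27370 = -104182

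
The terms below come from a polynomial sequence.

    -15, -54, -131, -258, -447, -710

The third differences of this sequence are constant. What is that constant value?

D1: -39, -77, -127, -189, -263
D2: -38, -50, -62, -74
D3: -12, -12, -12

-12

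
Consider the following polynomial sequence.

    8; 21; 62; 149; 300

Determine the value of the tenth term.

2645

First differences: 13, 41, 87, 151
Second differences: 28, 46, 64
Third differences: 18, 18
Constant third difference = 18, so extend:
64 + 18 = 82;  151 + 82 = 233;  300 + 233 = 533
82 + 18 = 100;  233 + 100 = 333;  533 + 333 = 866
100 + 18 = 118;  333 + 118 = 451;  866 + 451 = 1317
118 + 18 = 136;  451 + 136 = 587;  1317 + 587 = 1904
136 + 18 = 154;  587 + 154 = 741;  1904 + 741 = 2645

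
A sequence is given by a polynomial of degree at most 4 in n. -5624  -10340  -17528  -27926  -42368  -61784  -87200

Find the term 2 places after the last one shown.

Δ: -4716  -7188  -10398  -14442  -19416  -25416
Δ²: -2472  -3210  -4044  -4974  -6000
Δ³: -738  -834  -930  -1026
Δ⁴: -96  -96  -96
The fourth differences are constant (-96).
-1026 − 96 = -1122;  -6000 − 1122 = -7122;  -25416 − 7122 = -32538;  -87200 − 32538 = -119738
-1122 − 96 = -1218;  -7122 − 1218 = -8340;  -32538 − 8340 = -40878;  -119738 − 40878 = -160616

-160616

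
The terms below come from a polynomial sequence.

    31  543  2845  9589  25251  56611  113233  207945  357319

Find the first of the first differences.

D1: 512, 2302, 6744, 15662, 31360, 56622, 94712, 149374
D2: 1790, 4442, 8918, 15698, 25262, 38090, 54662
D3: 2652, 4476, 6780, 9564, 12828, 16572
D4: 1824, 2304, 2784, 3264, 3744
D5: 480, 480, 480, 480

512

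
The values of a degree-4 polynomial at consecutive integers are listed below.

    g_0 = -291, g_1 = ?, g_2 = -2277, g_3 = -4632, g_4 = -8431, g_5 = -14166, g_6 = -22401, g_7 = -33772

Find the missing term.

Using the last 6 terms:
First differences: -2355  -3799  -5735  -8235  -11371
Second differences: -1444  -1936  -2500  -3136
Third differences: -492  -564  -636
Fourth differences: -72  -72
Constant fourth difference = -72.
Extend backward: -492 + 72 = -420;  -1444 + 420 = -1024;  -2355 + 1024 = -1331;  -2277 + 1331 = -946

-946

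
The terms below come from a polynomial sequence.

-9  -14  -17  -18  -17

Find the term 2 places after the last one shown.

-9

Δ: -5 , -3 , -1 , 1
Δ²: 2 , 2 , 2
Constant second difference = 2, so extend:
1 + 2 = 3;  -17 + 3 = -14
3 + 2 = 5;  -14 + 5 = -9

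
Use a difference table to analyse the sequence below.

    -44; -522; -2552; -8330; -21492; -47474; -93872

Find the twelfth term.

-1094522

-478  -2030  -5778  -13162  -25982  -46398
-1552  -3748  -7384  -12820  -20416
-2196  -3636  -5436  -7596
-1440  -1800  -2160
-360  -360
Fifth differences constant at -360.
-2160 − 360 = -2520;  -7596 − 2520 = -10116;  -20416 − 10116 = -30532;  -46398 − 30532 = -76930;  -93872 − 76930 = -170802
-2520 − 360 = -2880;  -10116 − 2880 = -12996;  -30532 − 12996 = -43528;  -76930 − 43528 = -120458;  -170802 − 120458 = -291260
-2880 − 360 = -3240;  -12996 − 3240 = -16236;  -43528 − 16236 = -59764;  -120458 − 59764 = -180222;  -291260 − 180222 = -471482
-3240 − 360 = -3600;  -16236 − 3600 = -19836;  -59764 − 19836 = -79600;  -180222 − 79600 = -259822;  -471482 − 259822 = -731304
-3600 − 360 = -3960;  -19836 − 3960 = -23796;  -79600 − 23796 = -103396;  -259822 − 103396 = -363218;  -731304 − 363218 = -1094522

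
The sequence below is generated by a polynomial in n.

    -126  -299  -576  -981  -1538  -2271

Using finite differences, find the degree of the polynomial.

First differences: -173, -277, -405, -557, -733
Second differences: -104, -128, -152, -176
Third differences: -24, -24, -24
The third differences are constant, so the polynomial has degree 3.

3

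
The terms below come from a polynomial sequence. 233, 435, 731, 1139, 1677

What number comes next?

First differences: 202 , 296 , 408 , 538
Second differences: 94 , 112 , 130
Third differences: 18 , 18
Third differences constant at 18.
130 + 18 = 148;  538 + 148 = 686;  1677 + 686 = 2363

2363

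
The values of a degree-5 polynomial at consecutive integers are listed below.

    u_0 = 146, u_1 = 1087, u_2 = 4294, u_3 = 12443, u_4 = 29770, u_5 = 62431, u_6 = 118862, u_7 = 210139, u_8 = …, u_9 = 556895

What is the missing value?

Using the first 8 terms:
Δ: 941  3207  8149  17327  32661  56431  91277
Δ²: 2266  4942  9178  15334  23770  34846
Δ³: 2676  4236  6156  8436  11076
Δ⁴: 1560  1920  2280  2640
Δ⁵: 360  360  360
Constant fifth difference = 360.
Extend forward: 2640 + 360 = 3000;  11076 + 3000 = 14076;  34846 + 14076 = 48922;  91277 + 48922 = 140199;  210139 + 140199 = 350338

350338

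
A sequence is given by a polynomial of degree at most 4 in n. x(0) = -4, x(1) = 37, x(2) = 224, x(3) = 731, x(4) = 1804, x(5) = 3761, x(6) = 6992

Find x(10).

42976

Δ: 41 , 187 , 507 , 1073 , 1957 , 3231
Δ²: 146 , 320 , 566 , 884 , 1274
Δ³: 174 , 246 , 318 , 390
Δ⁴: 72 , 72 , 72
Fourth differences constant at 72.
390 + 72 = 462;  1274 + 462 = 1736;  3231 + 1736 = 4967;  6992 + 4967 = 11959
462 + 72 = 534;  1736 + 534 = 2270;  4967 + 2270 = 7237;  11959 + 7237 = 19196
534 + 72 = 606;  2270 + 606 = 2876;  7237 + 2876 = 10113;  19196 + 10113 = 29309
606 + 72 = 678;  2876 + 678 = 3554;  10113 + 3554 = 13667;  29309 + 13667 = 42976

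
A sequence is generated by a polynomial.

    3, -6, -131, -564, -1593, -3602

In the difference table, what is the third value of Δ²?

Δ: -9, -125, -433, -1029, -2009
Δ²: -116, -308, -596, -980
Δ³: -192, -288, -384
Δ⁴: -96, -96

-596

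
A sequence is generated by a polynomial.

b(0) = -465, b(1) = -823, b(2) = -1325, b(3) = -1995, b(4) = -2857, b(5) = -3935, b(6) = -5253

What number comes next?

Δ: -358, -502, -670, -862, -1078, -1318
Δ²: -144, -168, -192, -216, -240
Δ³: -24, -24, -24, -24
The third differences are constant (-24).
-240 − 24 = -264;  -1318 − 264 = -1582;  -5253 − 1582 = -6835

-6835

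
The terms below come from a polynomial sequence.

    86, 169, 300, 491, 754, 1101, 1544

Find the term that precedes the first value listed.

83  131  191  263  347  443
48  60  72  84  96
12  12  12  12
The third differences are constant at 12.
Work back: 48 − 12 = 36;  83 − 36 = 47;  86 − 47 = 39

39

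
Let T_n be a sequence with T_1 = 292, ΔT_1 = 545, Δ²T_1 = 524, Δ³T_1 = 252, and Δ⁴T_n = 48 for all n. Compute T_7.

17182

Build the table forward from the leading diagonal:
D4: 48, 48, 48, 48, 48, 48, 48
D3: 252, 300, 348, 396, 444, 492, 540
D2: 524, 776, 1076, 1424, 1820, 2264, 2756
D1: 545, 1069, 1845, 2921, 4345, 6165, 8429
T: 292, 837, 1906, 3751, 6672, 11017, 17182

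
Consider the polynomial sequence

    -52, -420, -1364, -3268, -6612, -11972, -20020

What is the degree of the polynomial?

4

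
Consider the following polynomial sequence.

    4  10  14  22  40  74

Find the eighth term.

214

First differences: 6, 4, 8, 18, 34
Second differences: -2, 4, 10, 16
Third differences: 6, 6, 6
The third differences are constant (6).
16 + 6 = 22;  34 + 22 = 56;  74 + 56 = 130
22 + 6 = 28;  56 + 28 = 84;  130 + 84 = 214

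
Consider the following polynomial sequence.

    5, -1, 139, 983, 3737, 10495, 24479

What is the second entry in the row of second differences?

704

First differences: -6, 140, 844, 2754, 6758, 13984
Second differences: 146, 704, 1910, 4004, 7226
Third differences: 558, 1206, 2094, 3222
Fourth differences: 648, 888, 1128
Fifth differences: 240, 240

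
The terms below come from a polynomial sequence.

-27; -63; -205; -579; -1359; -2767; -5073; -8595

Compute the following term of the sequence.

-13699

-36, -142, -374, -780, -1408, -2306, -3522
-106, -232, -406, -628, -898, -1216
-126, -174, -222, -270, -318
-48, -48, -48, -48
The fourth differences are constant (-48).
-318 − 48 = -366;  -1216 − 366 = -1582;  -3522 − 1582 = -5104;  -8595 − 5104 = -13699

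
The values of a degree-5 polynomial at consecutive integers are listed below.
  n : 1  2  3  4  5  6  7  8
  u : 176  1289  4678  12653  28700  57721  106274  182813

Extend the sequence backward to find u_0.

-35

Δ: 1113, 3389, 7975, 16047, 29021, 48553, 76539
Δ²: 2276, 4586, 8072, 12974, 19532, 27986
Δ³: 2310, 3486, 4902, 6558, 8454
Δ⁴: 1176, 1416, 1656, 1896
Δ⁵: 240, 240, 240
The fifth differences are constant at 240.
Work back: 1176 − 240 = 936;  2310 − 936 = 1374;  2276 − 1374 = 902;  1113 − 902 = 211;  176 − 211 = -35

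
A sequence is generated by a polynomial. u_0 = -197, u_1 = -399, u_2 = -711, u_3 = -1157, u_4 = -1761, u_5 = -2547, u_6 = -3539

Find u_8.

Δ: -202, -312, -446, -604, -786, -992
Δ²: -110, -134, -158, -182, -206
Δ³: -24, -24, -24, -24
Third differences constant at -24.
-206 − 24 = -230;  -992 − 230 = -1222;  -3539 − 1222 = -4761
-230 − 24 = -254;  -1222 − 254 = -1476;  -4761 − 1476 = -6237

-6237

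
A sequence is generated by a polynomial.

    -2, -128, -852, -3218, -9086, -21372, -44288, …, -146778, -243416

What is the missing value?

-83582

Using the first 7 terms:
-126  -724  -2366  -5868  -12286  -22916
-598  -1642  -3502  -6418  -10630
-1044  -1860  -2916  -4212
-816  -1056  -1296
-240  -240
Constant fifth difference = -240.
Extend forward: -1296 − 240 = -1536;  -4212 − 1536 = -5748;  -10630 − 5748 = -16378;  -22916 − 16378 = -39294;  -44288 − 39294 = -83582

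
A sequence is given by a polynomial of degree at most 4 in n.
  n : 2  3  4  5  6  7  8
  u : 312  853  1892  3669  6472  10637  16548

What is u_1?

77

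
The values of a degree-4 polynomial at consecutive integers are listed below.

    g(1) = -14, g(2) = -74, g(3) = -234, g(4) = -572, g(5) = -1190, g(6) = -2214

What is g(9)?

First differences: -60, -160, -338, -618, -1024
Second differences: -100, -178, -280, -406
Third differences: -78, -102, -126
Fourth differences: -24, -24
Constant fourth difference = -24, so extend:
-126 − 24 = -150;  -406 − 150 = -556;  -1024 − 556 = -1580;  -2214 − 1580 = -3794
-150 − 24 = -174;  -556 − 174 = -730;  -1580 − 730 = -2310;  -3794 − 2310 = -6104
-174 − 24 = -198;  -730 − 198 = -928;  -2310 − 928 = -3238;  -6104 − 3238 = -9342

-9342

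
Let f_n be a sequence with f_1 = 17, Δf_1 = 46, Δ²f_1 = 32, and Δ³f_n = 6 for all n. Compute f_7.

893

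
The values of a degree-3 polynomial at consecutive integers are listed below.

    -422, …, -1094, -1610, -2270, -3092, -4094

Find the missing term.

-704

Using the last 5 terms:
First differences: -516  -660  -822  -1002
Second differences: -144  -162  -180
Third differences: -18  -18
Constant third difference = -18.
Extend backward: -144 + 18 = -126;  -516 + 126 = -390;  -1094 + 390 = -704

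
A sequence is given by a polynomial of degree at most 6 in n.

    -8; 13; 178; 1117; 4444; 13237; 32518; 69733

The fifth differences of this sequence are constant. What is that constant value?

480

First differences: 21, 165, 939, 3327, 8793, 19281, 37215
Second differences: 144, 774, 2388, 5466, 10488, 17934
Third differences: 630, 1614, 3078, 5022, 7446
Fourth differences: 984, 1464, 1944, 2424
Fifth differences: 480, 480, 480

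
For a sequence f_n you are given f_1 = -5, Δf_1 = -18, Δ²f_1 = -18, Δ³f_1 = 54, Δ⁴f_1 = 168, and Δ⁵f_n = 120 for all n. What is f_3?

-59

Build the table forward from the leading diagonal:
Fifth differences: 120  120  120
Fourth differences: 168  288  408
Third differences: 54  222  510
Second differences: -18  36  258
First differences: -18  -36  0
f: -5  -23  -59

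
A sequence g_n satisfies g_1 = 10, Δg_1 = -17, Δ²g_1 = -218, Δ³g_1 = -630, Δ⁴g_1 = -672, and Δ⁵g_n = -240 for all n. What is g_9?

-101990

Build the table forward from the leading diagonal:
Δ⁵: -240  -240  -240  -240  -240  -240  -240  -240  -240
Δ⁴: -672  -912  -1152  -1392  -1632  -1872  -2112  -2352  -2592
Δ³: -630  -1302  -2214  -3366  -4758  -6390  -8262  -10374  -12726
Δ²: -218  -848  -2150  -4364  -7730  -12488  -18878  -27140  -37514
Δ: -17  -235  -1083  -3233  -7597  -15327  -27815  -46693  -73833
g: 10  -7  -242  -1325  -4558  -12155  -27482  -55297  -101990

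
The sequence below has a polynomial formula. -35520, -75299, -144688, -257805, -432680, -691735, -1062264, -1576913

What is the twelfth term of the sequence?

-5943829

First differences: -39779 , -69389 , -113117 , -174875 , -259055 , -370529 , -514649
Second differences: -29610 , -43728 , -61758 , -84180 , -111474 , -144120
Third differences: -14118 , -18030 , -22422 , -27294 , -32646
Fourth differences: -3912 , -4392 , -4872 , -5352
Fifth differences: -480 , -480 , -480
The fifth differences are constant (-480).
-5352 − 480 = -5832;  -32646 − 5832 = -38478;  -144120 − 38478 = -182598;  -514649 − 182598 = -697247;  -1576913 − 697247 = -2274160
-5832 − 480 = -6312;  -38478 − 6312 = -44790;  -182598 − 44790 = -227388;  -697247 − 227388 = -924635;  -2274160 − 924635 = -3198795
-6312 − 480 = -6792;  -44790 − 6792 = -51582;  -227388 − 51582 = -278970;  -924635 − 278970 = -1203605;  -3198795 − 1203605 = -4402400
-6792 − 480 = -7272;  -51582 − 7272 = -58854;  -278970 − 58854 = -337824;  -1203605 − 337824 = -1541429;  -4402400 − 1541429 = -5943829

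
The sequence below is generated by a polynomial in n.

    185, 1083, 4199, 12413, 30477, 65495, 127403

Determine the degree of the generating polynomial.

5

Δ: 898, 3116, 8214, 18064, 35018, 61908
Δ²: 2218, 5098, 9850, 16954, 26890
Δ³: 2880, 4752, 7104, 9936
Δ⁴: 1872, 2352, 2832
Δ⁵: 480, 480
The fifth differences are constant, so the polynomial has degree 5.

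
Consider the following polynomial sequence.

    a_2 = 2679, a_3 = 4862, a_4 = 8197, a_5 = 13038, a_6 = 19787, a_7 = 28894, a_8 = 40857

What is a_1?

Δ: 2183, 3335, 4841, 6749, 9107, 11963
Δ²: 1152, 1506, 1908, 2358, 2856
Δ³: 354, 402, 450, 498
Δ⁴: 48, 48, 48
The fourth differences are constant at 48.
Work back: 354 − 48 = 306;  1152 − 306 = 846;  2183 − 846 = 1337;  2679 − 1337 = 1342

1342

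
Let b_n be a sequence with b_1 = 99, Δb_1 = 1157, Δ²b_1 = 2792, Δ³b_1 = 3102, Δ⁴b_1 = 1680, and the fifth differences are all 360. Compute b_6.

73584

Build the table forward from the leading diagonal:
D5: 360  360  360  360  360  360
D4: 1680  2040  2400  2760  3120  3480
D3: 3102  4782  6822  9222  11982  15102
D2: 2792  5894  10676  17498  26720  38702
D1: 1157  3949  9843  20519  38017  64737
b: 99  1256  5205  15048  35567  73584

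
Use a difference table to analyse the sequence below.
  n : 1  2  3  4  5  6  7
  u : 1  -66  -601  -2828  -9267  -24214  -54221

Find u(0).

8

Δ: -67  -535  -2227  -6439  -14947  -30007
Δ²: -468  -1692  -4212  -8508  -15060
Δ³: -1224  -2520  -4296  -6552
Δ⁴: -1296  -1776  -2256
Δ⁵: -480  -480
The fifth differences are constant at -480.
Work back: -1296 + 480 = -816;  -1224 + 816 = -408;  -468 + 408 = -60;  -67 + 60 = -7;  1 + 7 = 8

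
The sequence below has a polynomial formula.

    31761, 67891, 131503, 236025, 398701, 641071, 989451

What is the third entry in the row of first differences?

104522

First differences: 36130, 63612, 104522, 162676, 242370, 348380
Second differences: 27482, 40910, 58154, 79694, 106010
Third differences: 13428, 17244, 21540, 26316
Fourth differences: 3816, 4296, 4776
Fifth differences: 480, 480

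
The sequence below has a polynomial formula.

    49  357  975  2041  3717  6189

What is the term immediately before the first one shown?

-63

First differences: 308  618  1066  1676  2472
Second differences: 310  448  610  796
Third differences: 138  162  186
Fourth differences: 24  24
The fourth differences are constant at 24.
Work back: 138 − 24 = 114;  310 − 114 = 196;  308 − 196 = 112;  49 − 112 = -63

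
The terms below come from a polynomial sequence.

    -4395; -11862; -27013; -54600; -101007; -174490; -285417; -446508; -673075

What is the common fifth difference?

-240

Δ: -7467, -15151, -27587, -46407, -73483, -110927, -161091, -226567
Δ²: -7684, -12436, -18820, -27076, -37444, -50164, -65476
Δ³: -4752, -6384, -8256, -10368, -12720, -15312
Δ⁴: -1632, -1872, -2112, -2352, -2592
Δ⁵: -240, -240, -240, -240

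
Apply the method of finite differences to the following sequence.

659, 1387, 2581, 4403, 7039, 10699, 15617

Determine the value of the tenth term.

40619

728, 1194, 1822, 2636, 3660, 4918
466, 628, 814, 1024, 1258
162, 186, 210, 234
24, 24, 24
Fourth differences constant at 24.
234 + 24 = 258;  1258 + 258 = 1516;  4918 + 1516 = 6434;  15617 + 6434 = 22051
258 + 24 = 282;  1516 + 282 = 1798;  6434 + 1798 = 8232;  22051 + 8232 = 30283
282 + 24 = 306;  1798 + 306 = 2104;  8232 + 2104 = 10336;  30283 + 10336 = 40619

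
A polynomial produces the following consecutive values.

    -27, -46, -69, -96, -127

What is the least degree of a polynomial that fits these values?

2

Δ: -19, -23, -27, -31
Δ²: -4, -4, -4
The second differences are constant, so the polynomial has degree 2.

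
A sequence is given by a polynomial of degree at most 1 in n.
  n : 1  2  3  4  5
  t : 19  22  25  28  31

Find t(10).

Δ: 3 , 3 , 3 , 3
Constant first difference = 3, so extend:
31 + 3 = 34
34 + 3 = 37
37 + 3 = 40
40 + 3 = 43
43 + 3 = 46

46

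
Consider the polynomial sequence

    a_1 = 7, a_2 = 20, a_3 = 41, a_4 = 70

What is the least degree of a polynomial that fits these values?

Δ: 13, 21, 29
Δ²: 8, 8
The second differences are constant, so the polynomial has degree 2.

2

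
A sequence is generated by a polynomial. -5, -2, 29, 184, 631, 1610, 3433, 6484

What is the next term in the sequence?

First differences: 3, 31, 155, 447, 979, 1823, 3051
Second differences: 28, 124, 292, 532, 844, 1228
Third differences: 96, 168, 240, 312, 384
Fourth differences: 72, 72, 72, 72
The fourth differences are constant (72).
384 + 72 = 456;  1228 + 456 = 1684;  3051 + 1684 = 4735;  6484 + 4735 = 11219

11219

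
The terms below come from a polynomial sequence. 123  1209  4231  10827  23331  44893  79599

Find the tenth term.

320001

D1: 1086  3022  6596  12504  21562  34706
D2: 1936  3574  5908  9058  13144
D3: 1638  2334  3150  4086
D4: 696  816  936
D5: 120  120
Constant fifth difference = 120, so extend:
936 + 120 = 1056;  4086 + 1056 = 5142;  13144 + 5142 = 18286;  34706 + 18286 = 52992;  79599 + 52992 = 132591
1056 + 120 = 1176;  5142 + 1176 = 6318;  18286 + 6318 = 24604;  52992 + 24604 = 77596;  132591 + 77596 = 210187
1176 + 120 = 1296;  6318 + 1296 = 7614;  24604 + 7614 = 32218;  77596 + 32218 = 109814;  210187 + 109814 = 320001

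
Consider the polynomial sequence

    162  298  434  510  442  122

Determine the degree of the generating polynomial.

4

136, 136, 76, -68, -320
0, -60, -144, -252
-60, -84, -108
-24, -24
The fourth differences are constant, so the polynomial has degree 4.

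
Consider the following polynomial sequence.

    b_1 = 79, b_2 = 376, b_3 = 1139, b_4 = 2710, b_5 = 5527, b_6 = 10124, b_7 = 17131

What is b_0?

D1: 297, 763, 1571, 2817, 4597, 7007
D2: 466, 808, 1246, 1780, 2410
D3: 342, 438, 534, 630
D4: 96, 96, 96
The fourth differences are constant at 96.
Work back: 342 − 96 = 246;  466 − 246 = 220;  297 − 220 = 77;  79 − 77 = 2

2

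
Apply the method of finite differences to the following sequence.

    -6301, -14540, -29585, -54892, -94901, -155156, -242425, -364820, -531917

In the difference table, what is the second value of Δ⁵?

-120

Δ: -8239, -15045, -25307, -40009, -60255, -87269, -122395, -167097
Δ²: -6806, -10262, -14702, -20246, -27014, -35126, -44702
Δ³: -3456, -4440, -5544, -6768, -8112, -9576
Δ⁴: -984, -1104, -1224, -1344, -1464
Δ⁵: -120, -120, -120, -120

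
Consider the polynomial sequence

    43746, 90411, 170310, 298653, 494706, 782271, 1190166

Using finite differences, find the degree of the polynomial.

46665, 79899, 128343, 196053, 287565, 407895
33234, 48444, 67710, 91512, 120330
15210, 19266, 23802, 28818
4056, 4536, 5016
480, 480
The fifth differences are constant, so the polynomial has degree 5.

5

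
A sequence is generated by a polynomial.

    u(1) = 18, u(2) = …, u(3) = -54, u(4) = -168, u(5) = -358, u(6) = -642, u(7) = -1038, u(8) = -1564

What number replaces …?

2

Using the last 6 terms:
-114, -190, -284, -396, -526
-76, -94, -112, -130
-18, -18, -18
Constant third difference = -18.
Extend backward: -76 + 18 = -58;  -114 + 58 = -56;  -54 + 56 = 2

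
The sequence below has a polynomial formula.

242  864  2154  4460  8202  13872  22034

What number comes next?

33324

First differences: 622, 1290, 2306, 3742, 5670, 8162
Second differences: 668, 1016, 1436, 1928, 2492
Third differences: 348, 420, 492, 564
Fourth differences: 72, 72, 72
Fourth differences constant at 72.
564 + 72 = 636;  2492 + 636 = 3128;  8162 + 3128 = 11290;  22034 + 11290 = 33324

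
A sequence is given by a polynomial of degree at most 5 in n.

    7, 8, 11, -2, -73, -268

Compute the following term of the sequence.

-677

Δ: 1 , 3 , -13 , -71 , -195
Δ²: 2 , -16 , -58 , -124
Δ³: -18 , -42 , -66
Δ⁴: -24 , -24
Constant fourth difference = -24, so extend:
-66 − 24 = -90;  -124 − 90 = -214;  -195 − 214 = -409;  -268 − 409 = -677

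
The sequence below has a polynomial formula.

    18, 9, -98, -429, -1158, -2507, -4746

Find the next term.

Δ: -9, -107, -331, -729, -1349, -2239
Δ²: -98, -224, -398, -620, -890
Δ³: -126, -174, -222, -270
Δ⁴: -48, -48, -48
The fourth differences are constant (-48).
-270 − 48 = -318;  -890 − 318 = -1208;  -2239 − 1208 = -3447;  -4746 − 3447 = -8193

-8193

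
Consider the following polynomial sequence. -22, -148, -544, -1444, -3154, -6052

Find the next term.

-10588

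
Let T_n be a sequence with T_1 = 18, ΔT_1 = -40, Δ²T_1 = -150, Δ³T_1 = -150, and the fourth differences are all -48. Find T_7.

-6192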